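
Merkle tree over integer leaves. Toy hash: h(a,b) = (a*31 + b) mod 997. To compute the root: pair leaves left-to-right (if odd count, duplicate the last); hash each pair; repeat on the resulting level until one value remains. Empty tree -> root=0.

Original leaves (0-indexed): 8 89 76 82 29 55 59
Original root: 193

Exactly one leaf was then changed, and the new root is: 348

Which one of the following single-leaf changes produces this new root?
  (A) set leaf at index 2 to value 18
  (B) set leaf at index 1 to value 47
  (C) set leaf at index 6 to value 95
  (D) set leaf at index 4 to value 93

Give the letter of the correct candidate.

Answer: C

Derivation:
Original leaves: [8, 89, 76, 82, 29, 55, 59]
Target new root: 348
Try each candidate change and compute the resulting root:
Candidate A: set leaf[2] = 18 -> leaves = [8, 89, 18, 82, 29, 55, 59]
  L0: [8, 89, 18, 82, 29, 55, 59]
  L1: h(8,89)=(8*31+89)%997=337 h(18,82)=(18*31+82)%997=640 h(29,55)=(29*31+55)%997=954 h(59,59)=(59*31+59)%997=891 -> [337, 640, 954, 891]
  L2: h(337,640)=(337*31+640)%997=120 h(954,891)=(954*31+891)%997=555 -> [120, 555]
  L3: h(120,555)=(120*31+555)%997=287 -> [287]
  root = 287 != target 348
Candidate B: set leaf[1] = 47 -> leaves = [8, 47, 76, 82, 29, 55, 59]
  L0: [8, 47, 76, 82, 29, 55, 59]
  L1: h(8,47)=(8*31+47)%997=295 h(76,82)=(76*31+82)%997=444 h(29,55)=(29*31+55)%997=954 h(59,59)=(59*31+59)%997=891 -> [295, 444, 954, 891]
  L2: h(295,444)=(295*31+444)%997=616 h(954,891)=(954*31+891)%997=555 -> [616, 555]
  L3: h(616,555)=(616*31+555)%997=708 -> [708]
  root = 708 != target 348
Candidate C: set leaf[6] = 95 -> leaves = [8, 89, 76, 82, 29, 55, 95]
  L0: [8, 89, 76, 82, 29, 55, 95]
  L1: h(8,89)=(8*31+89)%997=337 h(76,82)=(76*31+82)%997=444 h(29,55)=(29*31+55)%997=954 h(95,95)=(95*31+95)%997=49 -> [337, 444, 954, 49]
  L2: h(337,444)=(337*31+444)%997=921 h(954,49)=(954*31+49)%997=710 -> [921, 710]
  L3: h(921,710)=(921*31+710)%997=348 -> [348]
  root = 348 == target 348  ** MATCH **
Candidate D: set leaf[4] = 93 -> leaves = [8, 89, 76, 82, 93, 55, 59]
  L0: [8, 89, 76, 82, 93, 55, 59]
  L1: h(8,89)=(8*31+89)%997=337 h(76,82)=(76*31+82)%997=444 h(93,55)=(93*31+55)%997=944 h(59,59)=(59*31+59)%997=891 -> [337, 444, 944, 891]
  L2: h(337,444)=(337*31+444)%997=921 h(944,891)=(944*31+891)%997=245 -> [921, 245]
  L3: h(921,245)=(921*31+245)%997=880 -> [880]
  root = 880 != target 348
Candidate C produces the target root.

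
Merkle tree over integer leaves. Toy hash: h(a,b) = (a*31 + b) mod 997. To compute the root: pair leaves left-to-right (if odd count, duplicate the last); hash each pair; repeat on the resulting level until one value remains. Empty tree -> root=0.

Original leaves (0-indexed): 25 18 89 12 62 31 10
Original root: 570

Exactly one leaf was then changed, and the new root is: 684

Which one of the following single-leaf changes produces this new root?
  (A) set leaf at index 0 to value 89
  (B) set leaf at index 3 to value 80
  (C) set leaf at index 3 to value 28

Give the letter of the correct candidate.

Answer: B

Derivation:
Original leaves: [25, 18, 89, 12, 62, 31, 10]
Target new root: 684
Try each candidate change and compute the resulting root:
Candidate A: set leaf[0] = 89 -> leaves = [89, 18, 89, 12, 62, 31, 10]
  L0: [89, 18, 89, 12, 62, 31, 10]
  L1: h(89,18)=(89*31+18)%997=783 h(89,12)=(89*31+12)%997=777 h(62,31)=(62*31+31)%997=956 h(10,10)=(10*31+10)%997=320 -> [783, 777, 956, 320]
  L2: h(783,777)=(783*31+777)%997=125 h(956,320)=(956*31+320)%997=46 -> [125, 46]
  L3: h(125,46)=(125*31+46)%997=930 -> [930]
  root = 930 != target 684
Candidate B: set leaf[3] = 80 -> leaves = [25, 18, 89, 80, 62, 31, 10]
  L0: [25, 18, 89, 80, 62, 31, 10]
  L1: h(25,18)=(25*31+18)%997=793 h(89,80)=(89*31+80)%997=845 h(62,31)=(62*31+31)%997=956 h(10,10)=(10*31+10)%997=320 -> [793, 845, 956, 320]
  L2: h(793,845)=(793*31+845)%997=503 h(956,320)=(956*31+320)%997=46 -> [503, 46]
  L3: h(503,46)=(503*31+46)%997=684 -> [684]
  root = 684 == target 684  ** MATCH **
Candidate C: set leaf[3] = 28 -> leaves = [25, 18, 89, 28, 62, 31, 10]
  L0: [25, 18, 89, 28, 62, 31, 10]
  L1: h(25,18)=(25*31+18)%997=793 h(89,28)=(89*31+28)%997=793 h(62,31)=(62*31+31)%997=956 h(10,10)=(10*31+10)%997=320 -> [793, 793, 956, 320]
  L2: h(793,793)=(793*31+793)%997=451 h(956,320)=(956*31+320)%997=46 -> [451, 46]
  L3: h(451,46)=(451*31+46)%997=69 -> [69]
  root = 69 != target 684
Candidate B produces the target root.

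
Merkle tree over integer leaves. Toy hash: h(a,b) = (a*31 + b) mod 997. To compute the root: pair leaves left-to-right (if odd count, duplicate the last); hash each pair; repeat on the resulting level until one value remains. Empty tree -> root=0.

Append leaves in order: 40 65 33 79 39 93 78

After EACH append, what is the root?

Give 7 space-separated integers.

After append 40 (leaves=[40]):
  L0: [40]
  root=40
After append 65 (leaves=[40, 65]):
  L0: [40, 65]
  L1: h(40,65)=(40*31+65)%997=308 -> [308]
  root=308
After append 33 (leaves=[40, 65, 33]):
  L0: [40, 65, 33]
  L1: h(40,65)=(40*31+65)%997=308 h(33,33)=(33*31+33)%997=59 -> [308, 59]
  L2: h(308,59)=(308*31+59)%997=634 -> [634]
  root=634
After append 79 (leaves=[40, 65, 33, 79]):
  L0: [40, 65, 33, 79]
  L1: h(40,65)=(40*31+65)%997=308 h(33,79)=(33*31+79)%997=105 -> [308, 105]
  L2: h(308,105)=(308*31+105)%997=680 -> [680]
  root=680
After append 39 (leaves=[40, 65, 33, 79, 39]):
  L0: [40, 65, 33, 79, 39]
  L1: h(40,65)=(40*31+65)%997=308 h(33,79)=(33*31+79)%997=105 h(39,39)=(39*31+39)%997=251 -> [308, 105, 251]
  L2: h(308,105)=(308*31+105)%997=680 h(251,251)=(251*31+251)%997=56 -> [680, 56]
  L3: h(680,56)=(680*31+56)%997=199 -> [199]
  root=199
After append 93 (leaves=[40, 65, 33, 79, 39, 93]):
  L0: [40, 65, 33, 79, 39, 93]
  L1: h(40,65)=(40*31+65)%997=308 h(33,79)=(33*31+79)%997=105 h(39,93)=(39*31+93)%997=305 -> [308, 105, 305]
  L2: h(308,105)=(308*31+105)%997=680 h(305,305)=(305*31+305)%997=787 -> [680, 787]
  L3: h(680,787)=(680*31+787)%997=930 -> [930]
  root=930
After append 78 (leaves=[40, 65, 33, 79, 39, 93, 78]):
  L0: [40, 65, 33, 79, 39, 93, 78]
  L1: h(40,65)=(40*31+65)%997=308 h(33,79)=(33*31+79)%997=105 h(39,93)=(39*31+93)%997=305 h(78,78)=(78*31+78)%997=502 -> [308, 105, 305, 502]
  L2: h(308,105)=(308*31+105)%997=680 h(305,502)=(305*31+502)%997=984 -> [680, 984]
  L3: h(680,984)=(680*31+984)%997=130 -> [130]
  root=130

Answer: 40 308 634 680 199 930 130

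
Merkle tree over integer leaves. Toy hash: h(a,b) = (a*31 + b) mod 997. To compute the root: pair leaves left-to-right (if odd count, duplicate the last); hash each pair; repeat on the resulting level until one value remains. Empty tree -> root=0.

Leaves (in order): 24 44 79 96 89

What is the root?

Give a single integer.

Answer: 89

Derivation:
L0: [24, 44, 79, 96, 89]
L1: h(24,44)=(24*31+44)%997=788 h(79,96)=(79*31+96)%997=551 h(89,89)=(89*31+89)%997=854 -> [788, 551, 854]
L2: h(788,551)=(788*31+551)%997=54 h(854,854)=(854*31+854)%997=409 -> [54, 409]
L3: h(54,409)=(54*31+409)%997=89 -> [89]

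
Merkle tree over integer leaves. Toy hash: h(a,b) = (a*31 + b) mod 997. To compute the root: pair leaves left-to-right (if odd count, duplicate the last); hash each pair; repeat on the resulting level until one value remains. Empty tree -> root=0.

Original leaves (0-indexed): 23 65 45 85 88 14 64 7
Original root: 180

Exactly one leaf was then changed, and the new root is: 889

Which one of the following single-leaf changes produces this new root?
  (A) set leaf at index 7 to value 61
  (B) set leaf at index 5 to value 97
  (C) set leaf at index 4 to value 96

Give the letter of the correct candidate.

Answer: C

Derivation:
Original leaves: [23, 65, 45, 85, 88, 14, 64, 7]
Target new root: 889
Try each candidate change and compute the resulting root:
Candidate A: set leaf[7] = 61 -> leaves = [23, 65, 45, 85, 88, 14, 64, 61]
  L0: [23, 65, 45, 85, 88, 14, 64, 61]
  L1: h(23,65)=(23*31+65)%997=778 h(45,85)=(45*31+85)%997=483 h(88,14)=(88*31+14)%997=748 h(64,61)=(64*31+61)%997=51 -> [778, 483, 748, 51]
  L2: h(778,483)=(778*31+483)%997=673 h(748,51)=(748*31+51)%997=308 -> [673, 308]
  L3: h(673,308)=(673*31+308)%997=234 -> [234]
  root = 234 != target 889
Candidate B: set leaf[5] = 97 -> leaves = [23, 65, 45, 85, 88, 97, 64, 7]
  L0: [23, 65, 45, 85, 88, 97, 64, 7]
  L1: h(23,65)=(23*31+65)%997=778 h(45,85)=(45*31+85)%997=483 h(88,97)=(88*31+97)%997=831 h(64,7)=(64*31+7)%997=994 -> [778, 483, 831, 994]
  L2: h(778,483)=(778*31+483)%997=673 h(831,994)=(831*31+994)%997=833 -> [673, 833]
  L3: h(673,833)=(673*31+833)%997=759 -> [759]
  root = 759 != target 889
Candidate C: set leaf[4] = 96 -> leaves = [23, 65, 45, 85, 96, 14, 64, 7]
  L0: [23, 65, 45, 85, 96, 14, 64, 7]
  L1: h(23,65)=(23*31+65)%997=778 h(45,85)=(45*31+85)%997=483 h(96,14)=(96*31+14)%997=996 h(64,7)=(64*31+7)%997=994 -> [778, 483, 996, 994]
  L2: h(778,483)=(778*31+483)%997=673 h(996,994)=(996*31+994)%997=963 -> [673, 963]
  L3: h(673,963)=(673*31+963)%997=889 -> [889]
  root = 889 == target 889  ** MATCH **
Candidate C produces the target root.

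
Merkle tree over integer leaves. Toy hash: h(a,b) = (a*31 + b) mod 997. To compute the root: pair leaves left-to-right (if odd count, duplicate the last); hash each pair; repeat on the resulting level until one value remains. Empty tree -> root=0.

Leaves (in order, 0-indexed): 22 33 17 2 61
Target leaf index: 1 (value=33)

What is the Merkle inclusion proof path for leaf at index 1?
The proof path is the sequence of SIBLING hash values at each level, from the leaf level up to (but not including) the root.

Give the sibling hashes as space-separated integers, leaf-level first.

Answer: 22 529 650

Derivation:
L0 (leaves): [22, 33, 17, 2, 61], target index=1
L1: h(22,33)=(22*31+33)%997=715 [pair 0] h(17,2)=(17*31+2)%997=529 [pair 1] h(61,61)=(61*31+61)%997=955 [pair 2] -> [715, 529, 955]
  Sibling for proof at L0: 22
L2: h(715,529)=(715*31+529)%997=760 [pair 0] h(955,955)=(955*31+955)%997=650 [pair 1] -> [760, 650]
  Sibling for proof at L1: 529
L3: h(760,650)=(760*31+650)%997=282 [pair 0] -> [282]
  Sibling for proof at L2: 650
Root: 282
Proof path (sibling hashes from leaf to root): [22, 529, 650]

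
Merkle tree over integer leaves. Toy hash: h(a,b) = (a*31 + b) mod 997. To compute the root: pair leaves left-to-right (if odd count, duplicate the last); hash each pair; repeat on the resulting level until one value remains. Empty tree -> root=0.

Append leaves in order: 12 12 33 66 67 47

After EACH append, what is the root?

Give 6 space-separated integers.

After append 12 (leaves=[12]):
  L0: [12]
  root=12
After append 12 (leaves=[12, 12]):
  L0: [12, 12]
  L1: h(12,12)=(12*31+12)%997=384 -> [384]
  root=384
After append 33 (leaves=[12, 12, 33]):
  L0: [12, 12, 33]
  L1: h(12,12)=(12*31+12)%997=384 h(33,33)=(33*31+33)%997=59 -> [384, 59]
  L2: h(384,59)=(384*31+59)%997=996 -> [996]
  root=996
After append 66 (leaves=[12, 12, 33, 66]):
  L0: [12, 12, 33, 66]
  L1: h(12,12)=(12*31+12)%997=384 h(33,66)=(33*31+66)%997=92 -> [384, 92]
  L2: h(384,92)=(384*31+92)%997=32 -> [32]
  root=32
After append 67 (leaves=[12, 12, 33, 66, 67]):
  L0: [12, 12, 33, 66, 67]
  L1: h(12,12)=(12*31+12)%997=384 h(33,66)=(33*31+66)%997=92 h(67,67)=(67*31+67)%997=150 -> [384, 92, 150]
  L2: h(384,92)=(384*31+92)%997=32 h(150,150)=(150*31+150)%997=812 -> [32, 812]
  L3: h(32,812)=(32*31+812)%997=807 -> [807]
  root=807
After append 47 (leaves=[12, 12, 33, 66, 67, 47]):
  L0: [12, 12, 33, 66, 67, 47]
  L1: h(12,12)=(12*31+12)%997=384 h(33,66)=(33*31+66)%997=92 h(67,47)=(67*31+47)%997=130 -> [384, 92, 130]
  L2: h(384,92)=(384*31+92)%997=32 h(130,130)=(130*31+130)%997=172 -> [32, 172]
  L3: h(32,172)=(32*31+172)%997=167 -> [167]
  root=167

Answer: 12 384 996 32 807 167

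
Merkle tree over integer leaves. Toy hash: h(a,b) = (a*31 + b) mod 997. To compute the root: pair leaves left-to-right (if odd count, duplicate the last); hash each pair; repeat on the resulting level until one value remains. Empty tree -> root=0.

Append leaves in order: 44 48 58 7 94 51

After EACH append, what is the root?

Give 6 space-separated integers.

Answer: 44 415 763 712 682 303

Derivation:
After append 44 (leaves=[44]):
  L0: [44]
  root=44
After append 48 (leaves=[44, 48]):
  L0: [44, 48]
  L1: h(44,48)=(44*31+48)%997=415 -> [415]
  root=415
After append 58 (leaves=[44, 48, 58]):
  L0: [44, 48, 58]
  L1: h(44,48)=(44*31+48)%997=415 h(58,58)=(58*31+58)%997=859 -> [415, 859]
  L2: h(415,859)=(415*31+859)%997=763 -> [763]
  root=763
After append 7 (leaves=[44, 48, 58, 7]):
  L0: [44, 48, 58, 7]
  L1: h(44,48)=(44*31+48)%997=415 h(58,7)=(58*31+7)%997=808 -> [415, 808]
  L2: h(415,808)=(415*31+808)%997=712 -> [712]
  root=712
After append 94 (leaves=[44, 48, 58, 7, 94]):
  L0: [44, 48, 58, 7, 94]
  L1: h(44,48)=(44*31+48)%997=415 h(58,7)=(58*31+7)%997=808 h(94,94)=(94*31+94)%997=17 -> [415, 808, 17]
  L2: h(415,808)=(415*31+808)%997=712 h(17,17)=(17*31+17)%997=544 -> [712, 544]
  L3: h(712,544)=(712*31+544)%997=682 -> [682]
  root=682
After append 51 (leaves=[44, 48, 58, 7, 94, 51]):
  L0: [44, 48, 58, 7, 94, 51]
  L1: h(44,48)=(44*31+48)%997=415 h(58,7)=(58*31+7)%997=808 h(94,51)=(94*31+51)%997=971 -> [415, 808, 971]
  L2: h(415,808)=(415*31+808)%997=712 h(971,971)=(971*31+971)%997=165 -> [712, 165]
  L3: h(712,165)=(712*31+165)%997=303 -> [303]
  root=303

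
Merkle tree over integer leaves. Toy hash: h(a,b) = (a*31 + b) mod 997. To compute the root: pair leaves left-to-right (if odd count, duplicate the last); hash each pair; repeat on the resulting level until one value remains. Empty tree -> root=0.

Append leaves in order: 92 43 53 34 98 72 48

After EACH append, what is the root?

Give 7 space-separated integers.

Answer: 92 901 714 695 263 428 848

Derivation:
After append 92 (leaves=[92]):
  L0: [92]
  root=92
After append 43 (leaves=[92, 43]):
  L0: [92, 43]
  L1: h(92,43)=(92*31+43)%997=901 -> [901]
  root=901
After append 53 (leaves=[92, 43, 53]):
  L0: [92, 43, 53]
  L1: h(92,43)=(92*31+43)%997=901 h(53,53)=(53*31+53)%997=699 -> [901, 699]
  L2: h(901,699)=(901*31+699)%997=714 -> [714]
  root=714
After append 34 (leaves=[92, 43, 53, 34]):
  L0: [92, 43, 53, 34]
  L1: h(92,43)=(92*31+43)%997=901 h(53,34)=(53*31+34)%997=680 -> [901, 680]
  L2: h(901,680)=(901*31+680)%997=695 -> [695]
  root=695
After append 98 (leaves=[92, 43, 53, 34, 98]):
  L0: [92, 43, 53, 34, 98]
  L1: h(92,43)=(92*31+43)%997=901 h(53,34)=(53*31+34)%997=680 h(98,98)=(98*31+98)%997=145 -> [901, 680, 145]
  L2: h(901,680)=(901*31+680)%997=695 h(145,145)=(145*31+145)%997=652 -> [695, 652]
  L3: h(695,652)=(695*31+652)%997=263 -> [263]
  root=263
After append 72 (leaves=[92, 43, 53, 34, 98, 72]):
  L0: [92, 43, 53, 34, 98, 72]
  L1: h(92,43)=(92*31+43)%997=901 h(53,34)=(53*31+34)%997=680 h(98,72)=(98*31+72)%997=119 -> [901, 680, 119]
  L2: h(901,680)=(901*31+680)%997=695 h(119,119)=(119*31+119)%997=817 -> [695, 817]
  L3: h(695,817)=(695*31+817)%997=428 -> [428]
  root=428
After append 48 (leaves=[92, 43, 53, 34, 98, 72, 48]):
  L0: [92, 43, 53, 34, 98, 72, 48]
  L1: h(92,43)=(92*31+43)%997=901 h(53,34)=(53*31+34)%997=680 h(98,72)=(98*31+72)%997=119 h(48,48)=(48*31+48)%997=539 -> [901, 680, 119, 539]
  L2: h(901,680)=(901*31+680)%997=695 h(119,539)=(119*31+539)%997=240 -> [695, 240]
  L3: h(695,240)=(695*31+240)%997=848 -> [848]
  root=848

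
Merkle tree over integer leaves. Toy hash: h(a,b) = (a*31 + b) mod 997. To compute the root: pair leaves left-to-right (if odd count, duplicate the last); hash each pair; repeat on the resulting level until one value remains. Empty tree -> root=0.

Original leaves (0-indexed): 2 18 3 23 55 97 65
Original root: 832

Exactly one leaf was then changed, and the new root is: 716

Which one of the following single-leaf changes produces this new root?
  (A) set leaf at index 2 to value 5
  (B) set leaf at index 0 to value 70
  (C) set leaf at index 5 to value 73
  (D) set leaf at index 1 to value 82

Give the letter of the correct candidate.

Answer: B

Derivation:
Original leaves: [2, 18, 3, 23, 55, 97, 65]
Target new root: 716
Try each candidate change and compute the resulting root:
Candidate A: set leaf[2] = 5 -> leaves = [2, 18, 5, 23, 55, 97, 65]
  L0: [2, 18, 5, 23, 55, 97, 65]
  L1: h(2,18)=(2*31+18)%997=80 h(5,23)=(5*31+23)%997=178 h(55,97)=(55*31+97)%997=805 h(65,65)=(65*31+65)%997=86 -> [80, 178, 805, 86]
  L2: h(80,178)=(80*31+178)%997=664 h(805,86)=(805*31+86)%997=116 -> [664, 116]
  L3: h(664,116)=(664*31+116)%997=760 -> [760]
  root = 760 != target 716
Candidate B: set leaf[0] = 70 -> leaves = [70, 18, 3, 23, 55, 97, 65]
  L0: [70, 18, 3, 23, 55, 97, 65]
  L1: h(70,18)=(70*31+18)%997=194 h(3,23)=(3*31+23)%997=116 h(55,97)=(55*31+97)%997=805 h(65,65)=(65*31+65)%997=86 -> [194, 116, 805, 86]
  L2: h(194,116)=(194*31+116)%997=148 h(805,86)=(805*31+86)%997=116 -> [148, 116]
  L3: h(148,116)=(148*31+116)%997=716 -> [716]
  root = 716 == target 716  ** MATCH **
Candidate C: set leaf[5] = 73 -> leaves = [2, 18, 3, 23, 55, 73, 65]
  L0: [2, 18, 3, 23, 55, 73, 65]
  L1: h(2,18)=(2*31+18)%997=80 h(3,23)=(3*31+23)%997=116 h(55,73)=(55*31+73)%997=781 h(65,65)=(65*31+65)%997=86 -> [80, 116, 781, 86]
  L2: h(80,116)=(80*31+116)%997=602 h(781,86)=(781*31+86)%997=369 -> [602, 369]
  L3: h(602,369)=(602*31+369)%997=88 -> [88]
  root = 88 != target 716
Candidate D: set leaf[1] = 82 -> leaves = [2, 82, 3, 23, 55, 97, 65]
  L0: [2, 82, 3, 23, 55, 97, 65]
  L1: h(2,82)=(2*31+82)%997=144 h(3,23)=(3*31+23)%997=116 h(55,97)=(55*31+97)%997=805 h(65,65)=(65*31+65)%997=86 -> [144, 116, 805, 86]
  L2: h(144,116)=(144*31+116)%997=592 h(805,86)=(805*31+86)%997=116 -> [592, 116]
  L3: h(592,116)=(592*31+116)%997=522 -> [522]
  root = 522 != target 716
Candidate B produces the target root.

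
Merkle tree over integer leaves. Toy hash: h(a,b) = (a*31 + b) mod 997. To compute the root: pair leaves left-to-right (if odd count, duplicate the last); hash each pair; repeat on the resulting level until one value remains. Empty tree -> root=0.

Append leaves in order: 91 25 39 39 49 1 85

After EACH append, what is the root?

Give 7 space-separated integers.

After append 91 (leaves=[91]):
  L0: [91]
  root=91
After append 25 (leaves=[91, 25]):
  L0: [91, 25]
  L1: h(91,25)=(91*31+25)%997=852 -> [852]
  root=852
After append 39 (leaves=[91, 25, 39]):
  L0: [91, 25, 39]
  L1: h(91,25)=(91*31+25)%997=852 h(39,39)=(39*31+39)%997=251 -> [852, 251]
  L2: h(852,251)=(852*31+251)%997=741 -> [741]
  root=741
After append 39 (leaves=[91, 25, 39, 39]):
  L0: [91, 25, 39, 39]
  L1: h(91,25)=(91*31+25)%997=852 h(39,39)=(39*31+39)%997=251 -> [852, 251]
  L2: h(852,251)=(852*31+251)%997=741 -> [741]
  root=741
After append 49 (leaves=[91, 25, 39, 39, 49]):
  L0: [91, 25, 39, 39, 49]
  L1: h(91,25)=(91*31+25)%997=852 h(39,39)=(39*31+39)%997=251 h(49,49)=(49*31+49)%997=571 -> [852, 251, 571]
  L2: h(852,251)=(852*31+251)%997=741 h(571,571)=(571*31+571)%997=326 -> [741, 326]
  L3: h(741,326)=(741*31+326)%997=366 -> [366]
  root=366
After append 1 (leaves=[91, 25, 39, 39, 49, 1]):
  L0: [91, 25, 39, 39, 49, 1]
  L1: h(91,25)=(91*31+25)%997=852 h(39,39)=(39*31+39)%997=251 h(49,1)=(49*31+1)%997=523 -> [852, 251, 523]
  L2: h(852,251)=(852*31+251)%997=741 h(523,523)=(523*31+523)%997=784 -> [741, 784]
  L3: h(741,784)=(741*31+784)%997=824 -> [824]
  root=824
After append 85 (leaves=[91, 25, 39, 39, 49, 1, 85]):
  L0: [91, 25, 39, 39, 49, 1, 85]
  L1: h(91,25)=(91*31+25)%997=852 h(39,39)=(39*31+39)%997=251 h(49,1)=(49*31+1)%997=523 h(85,85)=(85*31+85)%997=726 -> [852, 251, 523, 726]
  L2: h(852,251)=(852*31+251)%997=741 h(523,726)=(523*31+726)%997=987 -> [741, 987]
  L3: h(741,987)=(741*31+987)%997=30 -> [30]
  root=30

Answer: 91 852 741 741 366 824 30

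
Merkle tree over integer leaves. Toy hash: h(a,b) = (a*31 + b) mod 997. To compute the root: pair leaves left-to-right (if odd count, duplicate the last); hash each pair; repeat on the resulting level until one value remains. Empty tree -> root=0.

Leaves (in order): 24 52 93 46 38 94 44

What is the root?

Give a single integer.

Answer: 292

Derivation:
L0: [24, 52, 93, 46, 38, 94, 44]
L1: h(24,52)=(24*31+52)%997=796 h(93,46)=(93*31+46)%997=935 h(38,94)=(38*31+94)%997=275 h(44,44)=(44*31+44)%997=411 -> [796, 935, 275, 411]
L2: h(796,935)=(796*31+935)%997=686 h(275,411)=(275*31+411)%997=960 -> [686, 960]
L3: h(686,960)=(686*31+960)%997=292 -> [292]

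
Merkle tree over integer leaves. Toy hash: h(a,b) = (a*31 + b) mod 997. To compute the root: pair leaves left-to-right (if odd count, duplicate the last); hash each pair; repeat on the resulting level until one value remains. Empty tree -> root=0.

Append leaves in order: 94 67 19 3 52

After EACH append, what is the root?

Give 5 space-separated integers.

Answer: 94 987 298 282 176

Derivation:
After append 94 (leaves=[94]):
  L0: [94]
  root=94
After append 67 (leaves=[94, 67]):
  L0: [94, 67]
  L1: h(94,67)=(94*31+67)%997=987 -> [987]
  root=987
After append 19 (leaves=[94, 67, 19]):
  L0: [94, 67, 19]
  L1: h(94,67)=(94*31+67)%997=987 h(19,19)=(19*31+19)%997=608 -> [987, 608]
  L2: h(987,608)=(987*31+608)%997=298 -> [298]
  root=298
After append 3 (leaves=[94, 67, 19, 3]):
  L0: [94, 67, 19, 3]
  L1: h(94,67)=(94*31+67)%997=987 h(19,3)=(19*31+3)%997=592 -> [987, 592]
  L2: h(987,592)=(987*31+592)%997=282 -> [282]
  root=282
After append 52 (leaves=[94, 67, 19, 3, 52]):
  L0: [94, 67, 19, 3, 52]
  L1: h(94,67)=(94*31+67)%997=987 h(19,3)=(19*31+3)%997=592 h(52,52)=(52*31+52)%997=667 -> [987, 592, 667]
  L2: h(987,592)=(987*31+592)%997=282 h(667,667)=(667*31+667)%997=407 -> [282, 407]
  L3: h(282,407)=(282*31+407)%997=176 -> [176]
  root=176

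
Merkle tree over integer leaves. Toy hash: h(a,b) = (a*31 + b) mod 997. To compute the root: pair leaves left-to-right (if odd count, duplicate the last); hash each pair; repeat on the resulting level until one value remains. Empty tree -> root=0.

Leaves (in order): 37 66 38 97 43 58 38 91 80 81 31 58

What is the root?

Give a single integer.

Answer: 273

Derivation:
L0: [37, 66, 38, 97, 43, 58, 38, 91, 80, 81, 31, 58]
L1: h(37,66)=(37*31+66)%997=216 h(38,97)=(38*31+97)%997=278 h(43,58)=(43*31+58)%997=394 h(38,91)=(38*31+91)%997=272 h(80,81)=(80*31+81)%997=567 h(31,58)=(31*31+58)%997=22 -> [216, 278, 394, 272, 567, 22]
L2: h(216,278)=(216*31+278)%997=992 h(394,272)=(394*31+272)%997=522 h(567,22)=(567*31+22)%997=650 -> [992, 522, 650]
L3: h(992,522)=(992*31+522)%997=367 h(650,650)=(650*31+650)%997=860 -> [367, 860]
L4: h(367,860)=(367*31+860)%997=273 -> [273]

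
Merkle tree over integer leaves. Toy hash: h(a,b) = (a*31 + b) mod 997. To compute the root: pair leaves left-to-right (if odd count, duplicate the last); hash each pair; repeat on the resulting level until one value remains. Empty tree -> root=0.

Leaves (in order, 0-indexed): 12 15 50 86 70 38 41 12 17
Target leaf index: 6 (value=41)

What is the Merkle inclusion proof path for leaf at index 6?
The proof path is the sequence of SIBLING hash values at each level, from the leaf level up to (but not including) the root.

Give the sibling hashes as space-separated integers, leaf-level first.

L0 (leaves): [12, 15, 50, 86, 70, 38, 41, 12, 17], target index=6
L1: h(12,15)=(12*31+15)%997=387 [pair 0] h(50,86)=(50*31+86)%997=639 [pair 1] h(70,38)=(70*31+38)%997=214 [pair 2] h(41,12)=(41*31+12)%997=286 [pair 3] h(17,17)=(17*31+17)%997=544 [pair 4] -> [387, 639, 214, 286, 544]
  Sibling for proof at L0: 12
L2: h(387,639)=(387*31+639)%997=672 [pair 0] h(214,286)=(214*31+286)%997=938 [pair 1] h(544,544)=(544*31+544)%997=459 [pair 2] -> [672, 938, 459]
  Sibling for proof at L1: 214
L3: h(672,938)=(672*31+938)%997=833 [pair 0] h(459,459)=(459*31+459)%997=730 [pair 1] -> [833, 730]
  Sibling for proof at L2: 672
L4: h(833,730)=(833*31+730)%997=631 [pair 0] -> [631]
  Sibling for proof at L3: 730
Root: 631
Proof path (sibling hashes from leaf to root): [12, 214, 672, 730]

Answer: 12 214 672 730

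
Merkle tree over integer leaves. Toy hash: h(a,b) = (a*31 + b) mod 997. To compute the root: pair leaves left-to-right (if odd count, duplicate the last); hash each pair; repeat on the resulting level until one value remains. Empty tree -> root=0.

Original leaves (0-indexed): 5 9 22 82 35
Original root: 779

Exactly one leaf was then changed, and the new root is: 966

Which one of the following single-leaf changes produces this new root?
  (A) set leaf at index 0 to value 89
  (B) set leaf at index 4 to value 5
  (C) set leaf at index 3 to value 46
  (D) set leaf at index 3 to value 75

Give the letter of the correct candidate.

Answer: B

Derivation:
Original leaves: [5, 9, 22, 82, 35]
Target new root: 966
Try each candidate change and compute the resulting root:
Candidate A: set leaf[0] = 89 -> leaves = [89, 9, 22, 82, 35]
  L0: [89, 9, 22, 82, 35]
  L1: h(89,9)=(89*31+9)%997=774 h(22,82)=(22*31+82)%997=764 h(35,35)=(35*31+35)%997=123 -> [774, 764, 123]
  L2: h(774,764)=(774*31+764)%997=830 h(123,123)=(123*31+123)%997=945 -> [830, 945]
  L3: h(830,945)=(830*31+945)%997=753 -> [753]
  root = 753 != target 966
Candidate B: set leaf[4] = 5 -> leaves = [5, 9, 22, 82, 5]
  L0: [5, 9, 22, 82, 5]
  L1: h(5,9)=(5*31+9)%997=164 h(22,82)=(22*31+82)%997=764 h(5,5)=(5*31+5)%997=160 -> [164, 764, 160]
  L2: h(164,764)=(164*31+764)%997=863 h(160,160)=(160*31+160)%997=135 -> [863, 135]
  L3: h(863,135)=(863*31+135)%997=966 -> [966]
  root = 966 == target 966  ** MATCH **
Candidate C: set leaf[3] = 46 -> leaves = [5, 9, 22, 46, 35]
  L0: [5, 9, 22, 46, 35]
  L1: h(5,9)=(5*31+9)%997=164 h(22,46)=(22*31+46)%997=728 h(35,35)=(35*31+35)%997=123 -> [164, 728, 123]
  L2: h(164,728)=(164*31+728)%997=827 h(123,123)=(123*31+123)%997=945 -> [827, 945]
  L3: h(827,945)=(827*31+945)%997=660 -> [660]
  root = 660 != target 966
Candidate D: set leaf[3] = 75 -> leaves = [5, 9, 22, 75, 35]
  L0: [5, 9, 22, 75, 35]
  L1: h(5,9)=(5*31+9)%997=164 h(22,75)=(22*31+75)%997=757 h(35,35)=(35*31+35)%997=123 -> [164, 757, 123]
  L2: h(164,757)=(164*31+757)%997=856 h(123,123)=(123*31+123)%997=945 -> [856, 945]
  L3: h(856,945)=(856*31+945)%997=562 -> [562]
  root = 562 != target 966
Candidate B produces the target root.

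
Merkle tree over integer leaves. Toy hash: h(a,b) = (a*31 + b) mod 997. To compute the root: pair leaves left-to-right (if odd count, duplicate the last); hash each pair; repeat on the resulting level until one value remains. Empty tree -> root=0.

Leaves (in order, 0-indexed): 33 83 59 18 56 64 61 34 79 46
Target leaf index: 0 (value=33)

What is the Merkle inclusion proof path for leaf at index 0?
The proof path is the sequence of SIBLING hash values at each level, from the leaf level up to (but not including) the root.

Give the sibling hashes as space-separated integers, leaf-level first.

L0 (leaves): [33, 83, 59, 18, 56, 64, 61, 34, 79, 46], target index=0
L1: h(33,83)=(33*31+83)%997=109 [pair 0] h(59,18)=(59*31+18)%997=850 [pair 1] h(56,64)=(56*31+64)%997=803 [pair 2] h(61,34)=(61*31+34)%997=928 [pair 3] h(79,46)=(79*31+46)%997=501 [pair 4] -> [109, 850, 803, 928, 501]
  Sibling for proof at L0: 83
L2: h(109,850)=(109*31+850)%997=241 [pair 0] h(803,928)=(803*31+928)%997=896 [pair 1] h(501,501)=(501*31+501)%997=80 [pair 2] -> [241, 896, 80]
  Sibling for proof at L1: 850
L3: h(241,896)=(241*31+896)%997=391 [pair 0] h(80,80)=(80*31+80)%997=566 [pair 1] -> [391, 566]
  Sibling for proof at L2: 896
L4: h(391,566)=(391*31+566)%997=723 [pair 0] -> [723]
  Sibling for proof at L3: 566
Root: 723
Proof path (sibling hashes from leaf to root): [83, 850, 896, 566]

Answer: 83 850 896 566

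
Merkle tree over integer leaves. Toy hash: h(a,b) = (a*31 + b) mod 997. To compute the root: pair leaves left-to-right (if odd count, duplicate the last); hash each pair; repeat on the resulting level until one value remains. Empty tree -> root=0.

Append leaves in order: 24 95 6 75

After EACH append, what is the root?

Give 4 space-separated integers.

After append 24 (leaves=[24]):
  L0: [24]
  root=24
After append 95 (leaves=[24, 95]):
  L0: [24, 95]
  L1: h(24,95)=(24*31+95)%997=839 -> [839]
  root=839
After append 6 (leaves=[24, 95, 6]):
  L0: [24, 95, 6]
  L1: h(24,95)=(24*31+95)%997=839 h(6,6)=(6*31+6)%997=192 -> [839, 192]
  L2: h(839,192)=(839*31+192)%997=279 -> [279]
  root=279
After append 75 (leaves=[24, 95, 6, 75]):
  L0: [24, 95, 6, 75]
  L1: h(24,95)=(24*31+95)%997=839 h(6,75)=(6*31+75)%997=261 -> [839, 261]
  L2: h(839,261)=(839*31+261)%997=348 -> [348]
  root=348

Answer: 24 839 279 348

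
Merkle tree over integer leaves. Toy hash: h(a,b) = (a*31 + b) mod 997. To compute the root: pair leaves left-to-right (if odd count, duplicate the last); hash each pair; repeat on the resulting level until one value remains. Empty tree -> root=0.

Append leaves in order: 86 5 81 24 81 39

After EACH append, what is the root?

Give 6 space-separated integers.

After append 86 (leaves=[86]):
  L0: [86]
  root=86
After append 5 (leaves=[86, 5]):
  L0: [86, 5]
  L1: h(86,5)=(86*31+5)%997=677 -> [677]
  root=677
After append 81 (leaves=[86, 5, 81]):
  L0: [86, 5, 81]
  L1: h(86,5)=(86*31+5)%997=677 h(81,81)=(81*31+81)%997=598 -> [677, 598]
  L2: h(677,598)=(677*31+598)%997=648 -> [648]
  root=648
After append 24 (leaves=[86, 5, 81, 24]):
  L0: [86, 5, 81, 24]
  L1: h(86,5)=(86*31+5)%997=677 h(81,24)=(81*31+24)%997=541 -> [677, 541]
  L2: h(677,541)=(677*31+541)%997=591 -> [591]
  root=591
After append 81 (leaves=[86, 5, 81, 24, 81]):
  L0: [86, 5, 81, 24, 81]
  L1: h(86,5)=(86*31+5)%997=677 h(81,24)=(81*31+24)%997=541 h(81,81)=(81*31+81)%997=598 -> [677, 541, 598]
  L2: h(677,541)=(677*31+541)%997=591 h(598,598)=(598*31+598)%997=193 -> [591, 193]
  L3: h(591,193)=(591*31+193)%997=568 -> [568]
  root=568
After append 39 (leaves=[86, 5, 81, 24, 81, 39]):
  L0: [86, 5, 81, 24, 81, 39]
  L1: h(86,5)=(86*31+5)%997=677 h(81,24)=(81*31+24)%997=541 h(81,39)=(81*31+39)%997=556 -> [677, 541, 556]
  L2: h(677,541)=(677*31+541)%997=591 h(556,556)=(556*31+556)%997=843 -> [591, 843]
  L3: h(591,843)=(591*31+843)%997=221 -> [221]
  root=221

Answer: 86 677 648 591 568 221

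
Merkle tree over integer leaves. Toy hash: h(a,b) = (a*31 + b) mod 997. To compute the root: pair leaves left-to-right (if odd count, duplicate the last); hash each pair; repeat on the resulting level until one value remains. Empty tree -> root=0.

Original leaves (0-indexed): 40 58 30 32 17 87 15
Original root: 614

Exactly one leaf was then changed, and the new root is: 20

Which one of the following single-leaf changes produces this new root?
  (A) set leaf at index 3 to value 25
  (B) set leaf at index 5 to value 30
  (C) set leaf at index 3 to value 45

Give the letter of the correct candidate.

Original leaves: [40, 58, 30, 32, 17, 87, 15]
Target new root: 20
Try each candidate change and compute the resulting root:
Candidate A: set leaf[3] = 25 -> leaves = [40, 58, 30, 25, 17, 87, 15]
  L0: [40, 58, 30, 25, 17, 87, 15]
  L1: h(40,58)=(40*31+58)%997=301 h(30,25)=(30*31+25)%997=955 h(17,87)=(17*31+87)%997=614 h(15,15)=(15*31+15)%997=480 -> [301, 955, 614, 480]
  L2: h(301,955)=(301*31+955)%997=316 h(614,480)=(614*31+480)%997=571 -> [316, 571]
  L3: h(316,571)=(316*31+571)%997=397 -> [397]
  root = 397 != target 20
Candidate B: set leaf[5] = 30 -> leaves = [40, 58, 30, 32, 17, 30, 15]
  L0: [40, 58, 30, 32, 17, 30, 15]
  L1: h(40,58)=(40*31+58)%997=301 h(30,32)=(30*31+32)%997=962 h(17,30)=(17*31+30)%997=557 h(15,15)=(15*31+15)%997=480 -> [301, 962, 557, 480]
  L2: h(301,962)=(301*31+962)%997=323 h(557,480)=(557*31+480)%997=798 -> [323, 798]
  L3: h(323,798)=(323*31+798)%997=841 -> [841]
  root = 841 != target 20
Candidate C: set leaf[3] = 45 -> leaves = [40, 58, 30, 45, 17, 87, 15]
  L0: [40, 58, 30, 45, 17, 87, 15]
  L1: h(40,58)=(40*31+58)%997=301 h(30,45)=(30*31+45)%997=975 h(17,87)=(17*31+87)%997=614 h(15,15)=(15*31+15)%997=480 -> [301, 975, 614, 480]
  L2: h(301,975)=(301*31+975)%997=336 h(614,480)=(614*31+480)%997=571 -> [336, 571]
  L3: h(336,571)=(336*31+571)%997=20 -> [20]
  root = 20 == target 20  ** MATCH **
Candidate C produces the target root.

Answer: C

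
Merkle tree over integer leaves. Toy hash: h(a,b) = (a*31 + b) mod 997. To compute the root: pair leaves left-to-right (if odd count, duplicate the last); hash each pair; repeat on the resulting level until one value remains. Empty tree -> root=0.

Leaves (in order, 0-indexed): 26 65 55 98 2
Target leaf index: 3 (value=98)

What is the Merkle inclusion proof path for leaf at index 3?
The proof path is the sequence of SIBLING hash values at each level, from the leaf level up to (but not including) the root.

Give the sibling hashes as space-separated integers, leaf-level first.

Answer: 55 871 54

Derivation:
L0 (leaves): [26, 65, 55, 98, 2], target index=3
L1: h(26,65)=(26*31+65)%997=871 [pair 0] h(55,98)=(55*31+98)%997=806 [pair 1] h(2,2)=(2*31+2)%997=64 [pair 2] -> [871, 806, 64]
  Sibling for proof at L0: 55
L2: h(871,806)=(871*31+806)%997=888 [pair 0] h(64,64)=(64*31+64)%997=54 [pair 1] -> [888, 54]
  Sibling for proof at L1: 871
L3: h(888,54)=(888*31+54)%997=663 [pair 0] -> [663]
  Sibling for proof at L2: 54
Root: 663
Proof path (sibling hashes from leaf to root): [55, 871, 54]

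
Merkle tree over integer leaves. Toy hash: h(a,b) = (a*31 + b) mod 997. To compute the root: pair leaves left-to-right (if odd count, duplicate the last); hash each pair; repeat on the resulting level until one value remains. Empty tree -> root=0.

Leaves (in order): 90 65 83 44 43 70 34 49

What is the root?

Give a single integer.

L0: [90, 65, 83, 44, 43, 70, 34, 49]
L1: h(90,65)=(90*31+65)%997=861 h(83,44)=(83*31+44)%997=623 h(43,70)=(43*31+70)%997=406 h(34,49)=(34*31+49)%997=106 -> [861, 623, 406, 106]
L2: h(861,623)=(861*31+623)%997=395 h(406,106)=(406*31+106)%997=728 -> [395, 728]
L3: h(395,728)=(395*31+728)%997=12 -> [12]

Answer: 12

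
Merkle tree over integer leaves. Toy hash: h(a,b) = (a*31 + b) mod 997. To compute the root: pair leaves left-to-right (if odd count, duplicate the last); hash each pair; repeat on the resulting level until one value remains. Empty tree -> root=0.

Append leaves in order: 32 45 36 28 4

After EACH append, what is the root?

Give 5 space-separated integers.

Answer: 32 40 398 390 234

Derivation:
After append 32 (leaves=[32]):
  L0: [32]
  root=32
After append 45 (leaves=[32, 45]):
  L0: [32, 45]
  L1: h(32,45)=(32*31+45)%997=40 -> [40]
  root=40
After append 36 (leaves=[32, 45, 36]):
  L0: [32, 45, 36]
  L1: h(32,45)=(32*31+45)%997=40 h(36,36)=(36*31+36)%997=155 -> [40, 155]
  L2: h(40,155)=(40*31+155)%997=398 -> [398]
  root=398
After append 28 (leaves=[32, 45, 36, 28]):
  L0: [32, 45, 36, 28]
  L1: h(32,45)=(32*31+45)%997=40 h(36,28)=(36*31+28)%997=147 -> [40, 147]
  L2: h(40,147)=(40*31+147)%997=390 -> [390]
  root=390
After append 4 (leaves=[32, 45, 36, 28, 4]):
  L0: [32, 45, 36, 28, 4]
  L1: h(32,45)=(32*31+45)%997=40 h(36,28)=(36*31+28)%997=147 h(4,4)=(4*31+4)%997=128 -> [40, 147, 128]
  L2: h(40,147)=(40*31+147)%997=390 h(128,128)=(128*31+128)%997=108 -> [390, 108]
  L3: h(390,108)=(390*31+108)%997=234 -> [234]
  root=234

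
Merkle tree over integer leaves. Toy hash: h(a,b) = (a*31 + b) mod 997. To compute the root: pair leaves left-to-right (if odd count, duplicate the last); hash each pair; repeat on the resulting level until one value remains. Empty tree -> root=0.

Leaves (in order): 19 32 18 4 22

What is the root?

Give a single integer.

Answer: 645

Derivation:
L0: [19, 32, 18, 4, 22]
L1: h(19,32)=(19*31+32)%997=621 h(18,4)=(18*31+4)%997=562 h(22,22)=(22*31+22)%997=704 -> [621, 562, 704]
L2: h(621,562)=(621*31+562)%997=870 h(704,704)=(704*31+704)%997=594 -> [870, 594]
L3: h(870,594)=(870*31+594)%997=645 -> [645]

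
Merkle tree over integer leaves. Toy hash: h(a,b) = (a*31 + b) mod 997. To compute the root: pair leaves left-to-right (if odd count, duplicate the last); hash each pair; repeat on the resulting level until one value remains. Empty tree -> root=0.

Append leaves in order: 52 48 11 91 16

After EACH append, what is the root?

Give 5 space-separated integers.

After append 52 (leaves=[52]):
  L0: [52]
  root=52
After append 48 (leaves=[52, 48]):
  L0: [52, 48]
  L1: h(52,48)=(52*31+48)%997=663 -> [663]
  root=663
After append 11 (leaves=[52, 48, 11]):
  L0: [52, 48, 11]
  L1: h(52,48)=(52*31+48)%997=663 h(11,11)=(11*31+11)%997=352 -> [663, 352]
  L2: h(663,352)=(663*31+352)%997=965 -> [965]
  root=965
After append 91 (leaves=[52, 48, 11, 91]):
  L0: [52, 48, 11, 91]
  L1: h(52,48)=(52*31+48)%997=663 h(11,91)=(11*31+91)%997=432 -> [663, 432]
  L2: h(663,432)=(663*31+432)%997=48 -> [48]
  root=48
After append 16 (leaves=[52, 48, 11, 91, 16]):
  L0: [52, 48, 11, 91, 16]
  L1: h(52,48)=(52*31+48)%997=663 h(11,91)=(11*31+91)%997=432 h(16,16)=(16*31+16)%997=512 -> [663, 432, 512]
  L2: h(663,432)=(663*31+432)%997=48 h(512,512)=(512*31+512)%997=432 -> [48, 432]
  L3: h(48,432)=(48*31+432)%997=923 -> [923]
  root=923

Answer: 52 663 965 48 923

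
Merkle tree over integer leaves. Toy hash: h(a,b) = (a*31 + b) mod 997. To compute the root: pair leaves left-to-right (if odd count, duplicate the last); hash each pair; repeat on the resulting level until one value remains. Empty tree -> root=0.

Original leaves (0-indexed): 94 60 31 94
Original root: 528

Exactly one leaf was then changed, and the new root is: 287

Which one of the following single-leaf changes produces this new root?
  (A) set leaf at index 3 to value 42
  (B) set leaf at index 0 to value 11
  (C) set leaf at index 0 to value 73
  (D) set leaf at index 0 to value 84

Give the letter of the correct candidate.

Answer: C

Derivation:
Original leaves: [94, 60, 31, 94]
Target new root: 287
Try each candidate change and compute the resulting root:
Candidate A: set leaf[3] = 42 -> leaves = [94, 60, 31, 42]
  L0: [94, 60, 31, 42]
  L1: h(94,60)=(94*31+60)%997=980 h(31,42)=(31*31+42)%997=6 -> [980, 6]
  L2: h(980,6)=(980*31+6)%997=476 -> [476]
  root = 476 != target 287
Candidate B: set leaf[0] = 11 -> leaves = [11, 60, 31, 94]
  L0: [11, 60, 31, 94]
  L1: h(11,60)=(11*31+60)%997=401 h(31,94)=(31*31+94)%997=58 -> [401, 58]
  L2: h(401,58)=(401*31+58)%997=525 -> [525]
  root = 525 != target 287
Candidate C: set leaf[0] = 73 -> leaves = [73, 60, 31, 94]
  L0: [73, 60, 31, 94]
  L1: h(73,60)=(73*31+60)%997=329 h(31,94)=(31*31+94)%997=58 -> [329, 58]
  L2: h(329,58)=(329*31+58)%997=287 -> [287]
  root = 287 == target 287  ** MATCH **
Candidate D: set leaf[0] = 84 -> leaves = [84, 60, 31, 94]
  L0: [84, 60, 31, 94]
  L1: h(84,60)=(84*31+60)%997=670 h(31,94)=(31*31+94)%997=58 -> [670, 58]
  L2: h(670,58)=(670*31+58)%997=888 -> [888]
  root = 888 != target 287
Candidate C produces the target root.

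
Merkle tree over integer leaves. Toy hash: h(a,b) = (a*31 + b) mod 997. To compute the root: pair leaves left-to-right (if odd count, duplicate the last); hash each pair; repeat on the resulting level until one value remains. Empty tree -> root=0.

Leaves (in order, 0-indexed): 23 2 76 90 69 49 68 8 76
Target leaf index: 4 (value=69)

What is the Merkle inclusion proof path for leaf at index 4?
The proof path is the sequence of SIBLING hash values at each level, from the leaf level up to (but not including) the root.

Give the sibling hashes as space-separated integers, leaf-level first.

Answer: 49 122 683 859

Derivation:
L0 (leaves): [23, 2, 76, 90, 69, 49, 68, 8, 76], target index=4
L1: h(23,2)=(23*31+2)%997=715 [pair 0] h(76,90)=(76*31+90)%997=452 [pair 1] h(69,49)=(69*31+49)%997=194 [pair 2] h(68,8)=(68*31+8)%997=122 [pair 3] h(76,76)=(76*31+76)%997=438 [pair 4] -> [715, 452, 194, 122, 438]
  Sibling for proof at L0: 49
L2: h(715,452)=(715*31+452)%997=683 [pair 0] h(194,122)=(194*31+122)%997=154 [pair 1] h(438,438)=(438*31+438)%997=58 [pair 2] -> [683, 154, 58]
  Sibling for proof at L1: 122
L3: h(683,154)=(683*31+154)%997=390 [pair 0] h(58,58)=(58*31+58)%997=859 [pair 1] -> [390, 859]
  Sibling for proof at L2: 683
L4: h(390,859)=(390*31+859)%997=985 [pair 0] -> [985]
  Sibling for proof at L3: 859
Root: 985
Proof path (sibling hashes from leaf to root): [49, 122, 683, 859]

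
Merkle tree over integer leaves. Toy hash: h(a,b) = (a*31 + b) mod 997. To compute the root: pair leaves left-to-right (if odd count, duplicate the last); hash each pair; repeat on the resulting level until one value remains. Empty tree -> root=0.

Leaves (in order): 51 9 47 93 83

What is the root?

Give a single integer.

Answer: 30

Derivation:
L0: [51, 9, 47, 93, 83]
L1: h(51,9)=(51*31+9)%997=593 h(47,93)=(47*31+93)%997=553 h(83,83)=(83*31+83)%997=662 -> [593, 553, 662]
L2: h(593,553)=(593*31+553)%997=990 h(662,662)=(662*31+662)%997=247 -> [990, 247]
L3: h(990,247)=(990*31+247)%997=30 -> [30]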